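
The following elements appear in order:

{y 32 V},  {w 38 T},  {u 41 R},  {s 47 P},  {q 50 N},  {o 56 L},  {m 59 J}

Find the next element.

First letter: letters move back 2 places in the alphabet; y, w, u, s, q, o, m → k.
Second entry goes 32, 38, 41, 47, 50, 56, 59 → 65 (alternating steps +6, +3, +6, +3, …).
For the second letter, letters move back 2 places in the alphabet: V, T, R, P, N, L, J → H.
Putting it together: {k 65 H}.

{k 65 H}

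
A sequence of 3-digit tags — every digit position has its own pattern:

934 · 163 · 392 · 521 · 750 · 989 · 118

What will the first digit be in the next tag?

3

First digit goes 9, 1, 3, 5, 7, 9, 1 → 3 (+2 each step, mod 10).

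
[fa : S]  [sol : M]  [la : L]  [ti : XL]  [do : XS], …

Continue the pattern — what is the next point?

Note — runs through the solfège scale do→ti: fa, sol, la, ti, do → re.
Size: runs through clothing sizes XS→XL, so S, M, L, XL, XS → S.
Putting it together: [re : S].

[re : S]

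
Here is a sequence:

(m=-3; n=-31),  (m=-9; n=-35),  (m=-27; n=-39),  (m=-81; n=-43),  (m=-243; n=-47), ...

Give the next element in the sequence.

M — ×3 each step: -3, -9, -27, -81, -243 → -729.
N: -31, -35, -39, -43, -47 → -51 (−4 each step).
So the next element is (m=-729; n=-51).

(m=-729; n=-51)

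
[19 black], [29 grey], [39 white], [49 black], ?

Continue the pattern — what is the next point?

[59 grey]

First value — +10 each step: 19, 29, 39, 49 → 59.
Shade goes black, grey, white, black → grey (repeats black → grey → white).
Putting it together: [59 grey].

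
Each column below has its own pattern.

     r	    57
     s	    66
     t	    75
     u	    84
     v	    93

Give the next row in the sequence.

Letter: letters move forward 1 place in the alphabet, so r, s, t, u, v → w.
For the second component, +9 each step: 57, 66, 75, 84, 93 → 102.
Putting it together: w  102.

w  102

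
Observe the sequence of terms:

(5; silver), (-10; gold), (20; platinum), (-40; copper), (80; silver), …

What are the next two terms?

(-160; gold), (320; platinum)

First slot: ×(-2) each step; 5, -10, 20, -40, 80 → -160 → 320.
Metal — repeats silver → gold → platinum → copper: silver, gold, platinum, copper, silver → gold → platinum.
So the next two terms are (-160; gold) and (320; platinum).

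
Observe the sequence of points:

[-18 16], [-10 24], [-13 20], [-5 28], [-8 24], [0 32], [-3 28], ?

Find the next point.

[5 36]

First value: alternating steps +8, −3, +8, −3, …; -18, -10, -13, -5, -8, 0, -3 → 5.
Second value: alternating steps +8, −4, +8, −4, …; 16, 24, 20, 28, 24, 32, 28 → 36.
So the next point is [5 36].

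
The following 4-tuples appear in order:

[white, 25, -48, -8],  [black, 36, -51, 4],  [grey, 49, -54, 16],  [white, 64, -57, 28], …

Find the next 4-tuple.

[black, 81, -60, 40]

Shade: repeats white → black → grey, so white, black, grey, white → black.
For the second value, perfect squares: 5², 6², 7², …: 25, 36, 49, 64 → 81.
Third value: −3 each step; -48, -51, -54, -57 → -60.
For the fourth value, +12 each step: -8, 4, 16, 28 → 40.
Combining the parts gives [black, 81, -60, 40].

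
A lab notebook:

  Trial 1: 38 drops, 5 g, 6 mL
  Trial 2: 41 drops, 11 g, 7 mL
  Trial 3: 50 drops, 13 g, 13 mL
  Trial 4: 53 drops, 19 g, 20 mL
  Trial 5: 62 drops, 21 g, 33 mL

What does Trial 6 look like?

65 drops, 27 g, 53 mL

Drops goes 38, 41, 50, 53, 62 → 65 (alternating steps +3, +9, +3, +9, …).
G: alternating steps +6, +2, +6, +2, …; 5, 11, 13, 19, 21 → 27.
ML: 6, 7, 13, 20, 33 → 53 (each term is the sum of the two before it).
So the next record is 65 drops, 27 g, 53 mL.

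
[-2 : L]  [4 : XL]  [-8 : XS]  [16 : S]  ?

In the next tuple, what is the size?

First part: ×(-2) each step; -2, 4, -8, 16 → -32.
Size: runs through clothing sizes XS→XL, so L, XL, XS, S → M.

M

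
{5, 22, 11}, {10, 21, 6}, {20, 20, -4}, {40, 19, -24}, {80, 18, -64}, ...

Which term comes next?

First coordinate goes 5, 10, 20, 40, 80 → 160 (×2 each step).
For the second coordinate, −1 each step: 22, 21, 20, 19, 18 → 17.
Third coordinate — together with the first coordinate always sums to 16: 11, 6, -4, -24, -64 → -144.
So the next term is {160, 17, -144}.

{160, 17, -144}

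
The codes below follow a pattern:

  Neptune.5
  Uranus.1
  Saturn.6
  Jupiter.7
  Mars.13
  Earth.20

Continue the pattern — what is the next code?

Venus.33

Planet: Neptune, Uranus, Saturn, Jupiter, Mars, Earth → Venus (runs backward through the planets Mercury→Neptune).
Second component: each term is the sum of the two before it, so 5, 1, 6, 7, 13, 20 → 33.
Combining the parts gives Venus.33.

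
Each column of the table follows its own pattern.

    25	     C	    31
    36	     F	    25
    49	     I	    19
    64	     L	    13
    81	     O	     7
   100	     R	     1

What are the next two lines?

First component: perfect squares: 5², 6², 7², …; 25, 36, 49, 64, 81, 100 → 121 → 144.
Letter: letters move forward 3 places in the alphabet, so C, F, I, L, O, R → U → X.
For the third component, −6 each step: 31, 25, 19, 13, 7, 1 → -5 → -11.
So the next two lines are 121  U  -5 and 144  X  -11.

121  U  -5; 144  X  -11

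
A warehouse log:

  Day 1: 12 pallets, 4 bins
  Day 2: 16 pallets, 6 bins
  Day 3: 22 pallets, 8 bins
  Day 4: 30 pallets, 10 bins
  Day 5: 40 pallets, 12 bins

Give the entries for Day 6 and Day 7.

Pallets: 12, 16, 22, 30, 40 → 52 → 66 (differences are 4, 6, 8, … (increasing by 2 each time)).
Bins: +2 each step; 4, 6, 8, 10, 12 → 14 → 16.
So the next two lines are 52 pallets, 14 bins and 66 pallets, 16 bins.

52 pallets, 14 bins; 66 pallets, 16 bins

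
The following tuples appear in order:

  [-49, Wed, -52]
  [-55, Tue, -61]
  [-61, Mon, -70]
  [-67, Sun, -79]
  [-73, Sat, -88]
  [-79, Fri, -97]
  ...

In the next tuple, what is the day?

Day goes Wed, Tue, Mon, Sun, Sat, Fri → Thu (runs backward through the weekdays Mon→Sun).

Thu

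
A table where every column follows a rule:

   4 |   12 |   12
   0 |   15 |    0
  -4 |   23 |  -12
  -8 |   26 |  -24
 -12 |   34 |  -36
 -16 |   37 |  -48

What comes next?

First component: 4, 0, -4, -8, -12, -16 → -20 (−4 each step).
For the second component, alternating steps +3, +8, +3, +8, …: 12, 15, 23, 26, 34, 37 → 45.
Third component — always 3 × the first component: 12, 0, -12, -24, -36, -48 → -60.
So the next line is -20  45  -60.

-20  45  -60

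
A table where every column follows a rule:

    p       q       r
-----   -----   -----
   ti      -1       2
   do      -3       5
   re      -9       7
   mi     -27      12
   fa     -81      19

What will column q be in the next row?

-243

Column q: ×3 each step, so -1, -3, -9, -27, -81 → -243.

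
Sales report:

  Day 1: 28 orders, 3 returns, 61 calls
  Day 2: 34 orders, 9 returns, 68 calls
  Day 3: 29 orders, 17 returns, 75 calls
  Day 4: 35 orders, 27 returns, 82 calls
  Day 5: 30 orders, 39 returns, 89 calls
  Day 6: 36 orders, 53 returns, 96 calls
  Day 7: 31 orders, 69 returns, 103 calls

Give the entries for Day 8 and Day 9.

37 orders, 87 returns, 110 calls; 32 orders, 107 returns, 117 calls

For the orders, alternating steps +6, −5, +6, −5, …: 28, 34, 29, 35, 30, 36, 31 → 37 → 32.
Returns — differences are 6, 8, 10, … (increasing by 2 each time): 3, 9, 17, 27, 39, 53, 69 → 87 → 107.
Calls goes 61, 68, 75, 82, 89, 96, 103 → 110 → 117 (+7 each step).
Putting the parts together: 37 orders, 87 returns, 110 calls and then 32 orders, 107 returns, 117 calls.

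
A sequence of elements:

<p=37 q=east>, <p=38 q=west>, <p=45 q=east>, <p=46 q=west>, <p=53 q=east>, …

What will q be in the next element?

west

P: 37, 38, 45, 46, 53 → 54 (alternating steps +1, +7, +1, +7, …).
For the q, alternates east ↔ west: east, west, east, west, east → west.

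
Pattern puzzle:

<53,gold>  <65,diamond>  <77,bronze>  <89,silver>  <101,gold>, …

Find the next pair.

First part: +12 each step; 53, 65, 77, 89, 101 → 113.
Rank: repeats gold → diamond → bronze → silver; gold, diamond, bronze, silver, gold → diamond.
Combining the parts gives <113,diamond>.

<113,diamond>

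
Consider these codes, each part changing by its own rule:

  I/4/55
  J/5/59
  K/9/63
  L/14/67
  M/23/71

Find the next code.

For the letter, letters move forward 1 place in the alphabet: I, J, K, L, M → N.
Second component — each term is the sum of the two before it: 4, 5, 9, 14, 23 → 37.
For the third component, +4 each step: 55, 59, 63, 67, 71 → 75.
Combining the parts gives N/37/75.

N/37/75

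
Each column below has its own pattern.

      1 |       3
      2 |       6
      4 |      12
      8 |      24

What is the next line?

First component goes 1, 2, 4, 8 → 16 (×2 each step).
Second component: 3, 6, 12, 24 → 48 (always 3 × the first component).
Combining the parts gives 16  48.

16  48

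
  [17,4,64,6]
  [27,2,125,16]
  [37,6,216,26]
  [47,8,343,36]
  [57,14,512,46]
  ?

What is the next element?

First component — +10 each step: 17, 27, 37, 47, 57 → 67.
For the second component, each term is the sum of the two before it: 4, 2, 6, 8, 14 → 22.
Third component: 64, 125, 216, 343, 512 → 729 (perfect cubes: 4³, 5³, 6³, …).
Fourth component: 6, 16, 26, 36, 46 → 56 (always 11 less than the first component).
Combining the parts gives [67,22,729,56].

[67,22,729,56]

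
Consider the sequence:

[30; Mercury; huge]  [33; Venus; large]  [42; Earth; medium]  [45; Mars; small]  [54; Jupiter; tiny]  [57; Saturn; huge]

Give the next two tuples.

[66; Uranus; large], [69; Neptune; medium]

First component: alternating steps +3, +9, +3, +9, …; 30, 33, 42, 45, 54, 57 → 66 → 69.
Planet — runs through the planets Mercury→Neptune: Mercury, Venus, Earth, Mars, Jupiter, Saturn → Uranus → Neptune.
Size goes huge, large, medium, small, tiny, huge → large → medium (repeats huge → large → medium → small → tiny).
Putting the parts together: [66; Uranus; large] and then [69; Neptune; medium].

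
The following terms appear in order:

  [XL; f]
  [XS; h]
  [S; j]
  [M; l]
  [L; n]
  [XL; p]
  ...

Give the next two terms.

For the size, repeats XL → XS → S → M → L: XL, XS, S, M, L, XL → XS → S.
Letter: letters move forward 2 places in the alphabet; f, h, j, l, n, p → r → t.
Putting the parts together: [XS; r] and then [S; t].

[XS; r], [S; t]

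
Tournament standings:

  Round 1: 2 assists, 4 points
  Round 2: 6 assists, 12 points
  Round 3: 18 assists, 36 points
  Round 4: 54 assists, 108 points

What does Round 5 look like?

Assists: 2, 6, 18, 54 → 162 (×3 each step).
Points: always 2 × the assists, so 4, 12, 36, 108 → 324.
Combining the parts gives 162 assists, 324 points.

162 assists, 324 points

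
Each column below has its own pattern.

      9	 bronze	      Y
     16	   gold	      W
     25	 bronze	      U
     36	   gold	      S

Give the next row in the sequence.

First component: perfect squares: 3², 4², 5², …; 9, 16, 25, 36 → 49.
Rank: alternates bronze ↔ gold, so bronze, gold, bronze, gold → bronze.
Letter goes Y, W, U, S → Q (letters move back 2 places in the alphabet).
So the next row is 49  bronze  Q.

49  bronze  Q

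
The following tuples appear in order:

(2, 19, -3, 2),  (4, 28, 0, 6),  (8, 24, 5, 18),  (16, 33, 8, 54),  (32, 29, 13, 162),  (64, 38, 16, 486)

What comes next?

For the first part, ×2 each step: 2, 4, 8, 16, 32, 64 → 128.
Second part — alternating steps +9, −4, +9, −4, …: 19, 28, 24, 33, 29, 38 → 34.
Third part — alternating steps +3, +5, +3, +5, …: -3, 0, 5, 8, 13, 16 → 21.
Fourth part: ×3 each step; 2, 6, 18, 54, 162, 486 → 1458.
Putting it together: (128, 34, 21, 1458).

(128, 34, 21, 1458)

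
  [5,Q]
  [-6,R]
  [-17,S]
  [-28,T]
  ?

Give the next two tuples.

First part: −11 each step, so 5, -6, -17, -28 → -39 → -50.
Letter — letters move forward 1 place in the alphabet: Q, R, S, T → U → V.
Putting the parts together: [-39,U] and then [-50,V].

[-39,U], [-50,V]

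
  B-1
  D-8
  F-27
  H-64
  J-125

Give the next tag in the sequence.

L-216

Letter — letters move forward 2 places in the alphabet: B, D, F, H, J → L.
Second component: perfect cubes: 1³, 2³, 3³, …, so 1, 8, 27, 64, 125 → 216.
Combining the parts gives L-216.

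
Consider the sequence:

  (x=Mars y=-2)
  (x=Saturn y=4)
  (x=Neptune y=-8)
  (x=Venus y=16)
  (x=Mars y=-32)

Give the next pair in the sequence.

(x=Saturn y=64)

X: repeats Mars → Saturn → Neptune → Venus; Mars, Saturn, Neptune, Venus, Mars → Saturn.
Y: -2, 4, -8, 16, -32 → 64 (×(-2) each step).
Combining the parts gives (x=Saturn y=64).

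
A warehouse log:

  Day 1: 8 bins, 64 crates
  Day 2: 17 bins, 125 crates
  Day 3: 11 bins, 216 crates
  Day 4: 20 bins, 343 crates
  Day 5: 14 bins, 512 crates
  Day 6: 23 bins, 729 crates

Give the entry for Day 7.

17 bins, 1000 crates

Bins: 8, 17, 11, 20, 14, 23 → 17 (alternating steps +9, −6, +9, −6, …).
For the crates, perfect cubes: 4³, 5³, 6³, …: 64, 125, 216, 343, 512, 729 → 1000.
Putting it together: 17 bins, 1000 crates.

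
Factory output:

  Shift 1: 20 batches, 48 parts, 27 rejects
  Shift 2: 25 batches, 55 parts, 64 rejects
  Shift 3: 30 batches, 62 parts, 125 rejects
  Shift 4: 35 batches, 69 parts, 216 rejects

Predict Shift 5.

40 batches, 76 parts, 343 rejects

Batches — +5 each step: 20, 25, 30, 35 → 40.
For the parts, +7 each step: 48, 55, 62, 69 → 76.
For the rejects, perfect cubes: 3³, 4³, 5³, …: 27, 64, 125, 216 → 343.
Putting it together: 40 batches, 76 parts, 343 rejects.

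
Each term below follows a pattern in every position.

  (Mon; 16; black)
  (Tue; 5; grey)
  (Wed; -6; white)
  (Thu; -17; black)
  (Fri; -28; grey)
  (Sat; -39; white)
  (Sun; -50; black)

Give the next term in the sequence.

Day: runs through the weekdays Mon→Sun, so Mon, Tue, Wed, Thu, Fri, Sat, Sun → Mon.
Second slot: 16, 5, -6, -17, -28, -39, -50 → -61 (−11 each step).
For the shade, repeats black → grey → white: black, grey, white, black, grey, white, black → grey.
So the next term is (Mon; -61; grey).

(Mon; -61; grey)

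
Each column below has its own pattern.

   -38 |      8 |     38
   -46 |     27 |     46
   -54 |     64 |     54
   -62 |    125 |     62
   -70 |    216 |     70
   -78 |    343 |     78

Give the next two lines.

-86  512  86; -94  729  94

First component goes -38, -46, -54, -62, -70, -78 → -86 → -94 (−8 each step).
Second component goes 8, 27, 64, 125, 216, 343 → 512 → 729 (perfect cubes: 2³, 3³, 4³, …).
Third component — always the negative of the first component: 38, 46, 54, 62, 70, 78 → 86 → 94.
Putting the parts together: -86  512  86 and then -94  729  94.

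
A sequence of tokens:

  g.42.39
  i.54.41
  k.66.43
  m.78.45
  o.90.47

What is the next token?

q.102.49

Letter goes g, i, k, m, o → q (letters move forward 2 places in the alphabet).
For the second component, +12 each step: 42, 54, 66, 78, 90 → 102.
Third component: 39, 41, 43, 45, 47 → 49 (+2 each step).
Combining the parts gives q.102.49.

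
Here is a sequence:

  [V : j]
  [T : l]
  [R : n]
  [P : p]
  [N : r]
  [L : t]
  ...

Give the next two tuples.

First letter goes V, T, R, P, N, L → J → H (letters move back 2 places in the alphabet).
Second letter: letters move forward 2 places in the alphabet, so j, l, n, p, r, t → v → x.
Putting the parts together: [J : v] and then [H : x].

[J : v], [H : x]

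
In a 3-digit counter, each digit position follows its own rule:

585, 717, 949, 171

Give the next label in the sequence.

First digit goes 5, 7, 9, 1 → 3 (+2 each step, mod 10).
Second digit: +3 each step, mod 10, so 8, 1, 4, 7 → 0.
Third digit goes 5, 7, 9, 1 → 3 (+2 each step, mod 10).
Putting it together: 303.

303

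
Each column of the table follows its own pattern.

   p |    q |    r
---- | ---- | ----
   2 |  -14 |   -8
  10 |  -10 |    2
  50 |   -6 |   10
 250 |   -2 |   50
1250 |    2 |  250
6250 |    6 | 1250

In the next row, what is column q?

Column q — +4 each step: -14, -10, -6, -2, 2, 6 → 10.

10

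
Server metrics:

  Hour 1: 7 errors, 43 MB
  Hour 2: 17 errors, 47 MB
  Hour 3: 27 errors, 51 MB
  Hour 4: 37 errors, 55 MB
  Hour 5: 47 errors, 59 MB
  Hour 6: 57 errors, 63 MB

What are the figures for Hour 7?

Errors: +10 each step; 7, 17, 27, 37, 47, 57 → 67.
MB: 43, 47, 51, 55, 59, 63 → 67 (+4 each step).
Combining the parts gives 67 errors, 67 MB.

67 errors, 67 MB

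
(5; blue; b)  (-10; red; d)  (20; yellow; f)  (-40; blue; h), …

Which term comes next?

(80; red; j)

First component — ×(-2) each step: 5, -10, 20, -40 → 80.
For the colour, repeats blue → red → yellow: blue, red, yellow, blue → red.
For the letter, letters move forward 2 places in the alphabet: b, d, f, h → j.
Putting it together: (80; red; j).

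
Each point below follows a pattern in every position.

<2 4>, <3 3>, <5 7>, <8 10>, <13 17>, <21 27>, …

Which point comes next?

<34 44>

First slot — each term is the sum of the two before it: 2, 3, 5, 8, 13, 21 → 34.
Second slot — each term is the sum of the two before it: 4, 3, 7, 10, 17, 27 → 44.
So the next point is <34 44>.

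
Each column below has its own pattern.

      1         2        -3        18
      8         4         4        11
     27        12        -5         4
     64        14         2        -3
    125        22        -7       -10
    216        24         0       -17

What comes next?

First component: perfect cubes: 1³, 2³, 3³, …, so 1, 8, 27, 64, 125, 216 → 343.
Second component: 2, 4, 12, 14, 22, 24 → 32 (alternating steps +2, +8, +2, +8, …).
For the third component, alternating steps +7, −9, +7, −9, …: -3, 4, -5, 2, -7, 0 → -9.
For the fourth component, −7 each step: 18, 11, 4, -3, -10, -17 → -24.
Combining the parts gives 343  32  -9  -24.

343  32  -9  -24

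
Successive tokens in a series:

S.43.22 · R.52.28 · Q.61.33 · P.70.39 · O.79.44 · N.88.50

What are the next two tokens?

M.97.55 then L.106.61

For the letter, letters move back 1 place in the alphabet: S, R, Q, P, O, N → M → L.
Second component: 43, 52, 61, 70, 79, 88 → 97 → 106 (+9 each step).
Third component goes 22, 28, 33, 39, 44, 50 → 55 → 61 (alternating steps +6, +5, +6, +5, …).
Putting the parts together: M.97.55 and then L.106.61.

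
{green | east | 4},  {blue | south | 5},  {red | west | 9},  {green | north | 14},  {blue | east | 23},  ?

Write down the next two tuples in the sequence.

{red | south | 37}, {green | west | 60}

Colour: repeats green → blue → red; green, blue, red, green, blue → red → green.
Direction — repeats east → south → west → north: east, south, west, north, east → south → west.
Third slot goes 4, 5, 9, 14, 23 → 37 → 60 (each term is the sum of the two before it).
So the next two tuples are {red | south | 37} and {green | west | 60}.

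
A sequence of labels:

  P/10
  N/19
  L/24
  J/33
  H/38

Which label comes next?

Letter: letters move back 2 places in the alphabet, so P, N, L, J, H → F.
Second component goes 10, 19, 24, 33, 38 → 47 (alternating steps +9, +5, +9, +5, …).
Combining the parts gives F/47.

F/47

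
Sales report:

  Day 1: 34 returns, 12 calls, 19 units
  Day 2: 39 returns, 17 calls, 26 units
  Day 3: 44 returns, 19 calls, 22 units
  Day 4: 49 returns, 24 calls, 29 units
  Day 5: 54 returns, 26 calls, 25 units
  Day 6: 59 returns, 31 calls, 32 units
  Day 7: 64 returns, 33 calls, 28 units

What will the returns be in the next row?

Returns: 34, 39, 44, 49, 54, 59, 64 → 69 (+5 each step).

69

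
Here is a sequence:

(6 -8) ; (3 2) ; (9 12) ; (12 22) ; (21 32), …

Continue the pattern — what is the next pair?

(33 42)

First slot goes 6, 3, 9, 12, 21 → 33 (each term is the sum of the two before it).
Second slot — +10 each step: -8, 2, 12, 22, 32 → 42.
So the next pair is (33 42).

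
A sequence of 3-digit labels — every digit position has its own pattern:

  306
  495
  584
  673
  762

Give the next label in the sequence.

First digit: +1 each step, mod 10; 3, 4, 5, 6, 7 → 8.
Second digit — −1 each step, mod 10: 0, 9, 8, 7, 6 → 5.
Third digit — −1 each step, mod 10: 6, 5, 4, 3, 2 → 1.
Combining the parts gives 851.

851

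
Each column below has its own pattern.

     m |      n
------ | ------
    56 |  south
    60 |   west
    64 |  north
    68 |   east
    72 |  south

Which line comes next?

76  west

Column m — +4 each step: 56, 60, 64, 68, 72 → 76.
Column n — repeats south → west → north → east: south, west, north, east, south → west.
Combining the parts gives 76  west.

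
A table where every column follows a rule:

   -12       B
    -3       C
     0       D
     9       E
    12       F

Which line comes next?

21  G

First component goes -12, -3, 0, 9, 12 → 21 (alternating steps +9, +3, +9, +3, …).
Letter: B, C, D, E, F → G (letters move forward 1 place in the alphabet).
So the next line is 21  G.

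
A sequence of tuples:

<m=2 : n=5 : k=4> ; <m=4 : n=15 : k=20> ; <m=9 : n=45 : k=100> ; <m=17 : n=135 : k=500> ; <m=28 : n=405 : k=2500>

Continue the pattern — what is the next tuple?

<m=42 : n=1215 : k=12500>

For the m, differences are 2, 5, 8, … (increasing by 3 each time): 2, 4, 9, 17, 28 → 42.
N: ×3 each step, so 5, 15, 45, 135, 405 → 1215.
For the k, ×5 each step: 4, 20, 100, 500, 2500 → 12500.
So the next tuple is <m=42 : n=1215 : k=12500>.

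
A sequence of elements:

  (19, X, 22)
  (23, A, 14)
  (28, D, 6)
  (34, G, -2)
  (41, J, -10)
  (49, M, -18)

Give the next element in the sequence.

First value: 19, 23, 28, 34, 41, 49 → 58 (differences are 4, 5, 6, … (increasing by 1 each time)).
For the letter, letters move forward 3 places in the alphabet, wrapping Z→A: X, A, D, G, J, M → P.
Third value — −8 each step: 22, 14, 6, -2, -10, -18 → -26.
So the next element is (58, P, -26).

(58, P, -26)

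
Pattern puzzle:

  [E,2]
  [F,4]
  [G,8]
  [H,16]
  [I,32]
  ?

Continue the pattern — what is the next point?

[J,64]

Letter: letters move forward 1 place in the alphabet, so E, F, G, H, I → J.
Second component: 2, 4, 8, 16, 32 → 64 (×2 each step).
Putting it together: [J,64].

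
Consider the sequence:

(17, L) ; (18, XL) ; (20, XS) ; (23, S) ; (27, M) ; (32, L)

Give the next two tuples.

(38, XL), (45, XS)

First slot goes 17, 18, 20, 23, 27, 32 → 38 → 45 (differences are 1, 2, 3, … (increasing by 1 each time)).
For the size, repeats L → XL → XS → S → M: L, XL, XS, S, M, L → XL → XS.
So the next two tuples are (38, XL) and (45, XS).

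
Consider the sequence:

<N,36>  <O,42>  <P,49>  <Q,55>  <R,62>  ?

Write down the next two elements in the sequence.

Letter goes N, O, P, Q, R → S → T (letters move forward 1 place in the alphabet).
Second value: 36, 42, 49, 55, 62 → 68 → 75 (alternating steps +6, +7, +6, +7, …).
Putting the parts together: <S,68> and then <T,75>.

<S,68>, <T,75>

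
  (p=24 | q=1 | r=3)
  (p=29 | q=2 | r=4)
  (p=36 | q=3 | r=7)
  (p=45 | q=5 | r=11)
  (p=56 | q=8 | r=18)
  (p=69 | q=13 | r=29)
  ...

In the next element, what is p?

For the p, differences are 5, 7, 9, … (increasing by 2 each time): 24, 29, 36, 45, 56, 69 → 84.

84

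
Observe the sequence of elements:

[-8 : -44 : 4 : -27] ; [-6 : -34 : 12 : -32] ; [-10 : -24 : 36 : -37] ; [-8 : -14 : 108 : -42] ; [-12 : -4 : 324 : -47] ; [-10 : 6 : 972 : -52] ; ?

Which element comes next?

First part goes -8, -6, -10, -8, -12, -10 → -14 (alternating steps +2, −4, +2, −4, …).
Second part: -44, -34, -24, -14, -4, 6 → 16 (+10 each step).
Third part: ×3 each step; 4, 12, 36, 108, 324, 972 → 2916.
For the fourth part, −5 each step: -27, -32, -37, -42, -47, -52 → -57.
Combining the parts gives [-14 : 16 : 2916 : -57].

[-14 : 16 : 2916 : -57]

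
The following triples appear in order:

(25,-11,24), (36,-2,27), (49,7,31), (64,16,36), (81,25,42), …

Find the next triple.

First entry: perfect squares: 5², 6², 7², …; 25, 36, 49, 64, 81 → 100.
Second entry: -11, -2, 7, 16, 25 → 34 (+9 each step).
Third entry — differences are 3, 4, 5, … (increasing by 1 each time): 24, 27, 31, 36, 42 → 49.
Combining the parts gives (100,34,49).

(100,34,49)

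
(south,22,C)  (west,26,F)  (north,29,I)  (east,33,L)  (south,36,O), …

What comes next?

Direction goes south, west, north, east, south → west (repeats south → west → north → east).
Second slot goes 22, 26, 29, 33, 36 → 40 (alternating steps +4, +3, +4, +3, …).
Letter goes C, F, I, L, O → R (letters move forward 3 places in the alphabet).
Putting it together: (west,40,R).

(west,40,R)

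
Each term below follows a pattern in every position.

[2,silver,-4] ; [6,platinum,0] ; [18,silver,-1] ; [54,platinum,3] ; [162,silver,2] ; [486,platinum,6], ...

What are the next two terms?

First slot — ×3 each step: 2, 6, 18, 54, 162, 486 → 1458 → 4374.
Metal: alternates silver ↔ platinum, so silver, platinum, silver, platinum, silver, platinum → silver → platinum.
Third slot: -4, 0, -1, 3, 2, 6 → 5 → 9 (alternating steps +4, −1, +4, −1, …).
So the next two terms are [1458,silver,5] and [4374,platinum,9].

[1458,silver,5], [4374,platinum,9]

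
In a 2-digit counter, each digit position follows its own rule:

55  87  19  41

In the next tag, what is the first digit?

First digit goes 5, 8, 1, 4 → 7 (+3 each step, mod 10).
For the second digit, +2 each step, mod 10: 5, 7, 9, 1 → 3.

7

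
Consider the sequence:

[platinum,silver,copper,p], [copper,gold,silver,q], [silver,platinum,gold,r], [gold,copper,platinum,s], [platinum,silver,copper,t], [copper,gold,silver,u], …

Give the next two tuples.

First metal: repeats platinum → copper → silver → gold, so platinum, copper, silver, gold, platinum, copper → silver → gold.
Second metal: silver, gold, platinum, copper, silver, gold → platinum → copper (repeats silver → gold → platinum → copper).
Third metal: copper, silver, gold, platinum, copper, silver → gold → platinum (repeats copper → silver → gold → platinum).
Letter: letters move forward 1 place in the alphabet; p, q, r, s, t, u → v → w.
So the next two tuples are [silver,platinum,gold,v] and [gold,copper,platinum,w].

[silver,platinum,gold,v], [gold,copper,platinum,w]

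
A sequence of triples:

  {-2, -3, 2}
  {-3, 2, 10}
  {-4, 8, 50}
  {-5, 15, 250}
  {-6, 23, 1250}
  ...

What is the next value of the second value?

For the second value, differences are 5, 6, 7, … (increasing by 1 each time): -3, 2, 8, 15, 23 → 32.

32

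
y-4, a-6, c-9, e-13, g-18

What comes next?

Letter: letters move forward 2 places in the alphabet, wrapping Z→A, so y, a, c, e, g → i.
Second component: 4, 6, 9, 13, 18 → 24 (differences are 2, 3, 4, … (increasing by 1 each time)).
So the next code is i-24.

i-24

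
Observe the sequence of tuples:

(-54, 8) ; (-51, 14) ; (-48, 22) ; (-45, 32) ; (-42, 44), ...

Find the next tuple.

First value: +3 each step, so -54, -51, -48, -45, -42 → -39.
For the second value, differences are 6, 8, 10, … (increasing by 2 each time): 8, 14, 22, 32, 44 → 58.
So the next tuple is (-39, 58).

(-39, 58)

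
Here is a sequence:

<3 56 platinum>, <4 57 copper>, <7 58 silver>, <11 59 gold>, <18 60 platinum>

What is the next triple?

<29 61 copper>

First part goes 3, 4, 7, 11, 18 → 29 (each term is the sum of the two before it).
Second part: +1 each step, so 56, 57, 58, 59, 60 → 61.
Metal: platinum, copper, silver, gold, platinum → copper (repeats platinum → copper → silver → gold).
So the next triple is <29 61 copper>.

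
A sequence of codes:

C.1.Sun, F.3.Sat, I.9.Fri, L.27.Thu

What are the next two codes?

O.81.Wed, R.243.Tue

Letter — letters move forward 3 places in the alphabet: C, F, I, L → O → R.
Second component goes 1, 3, 9, 27 → 81 → 243 (×3 each step).
Day — runs backward through the weekdays Mon→Sun: Sun, Sat, Fri, Thu → Wed → Tue.
So the next two codes are O.81.Wed and R.243.Tue.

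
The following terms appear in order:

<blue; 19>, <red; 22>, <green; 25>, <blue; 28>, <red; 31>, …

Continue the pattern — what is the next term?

<green; 34>

Colour: repeats blue → red → green; blue, red, green, blue, red → green.
Second coordinate: +3 each step; 19, 22, 25, 28, 31 → 34.
Combining the parts gives <green; 34>.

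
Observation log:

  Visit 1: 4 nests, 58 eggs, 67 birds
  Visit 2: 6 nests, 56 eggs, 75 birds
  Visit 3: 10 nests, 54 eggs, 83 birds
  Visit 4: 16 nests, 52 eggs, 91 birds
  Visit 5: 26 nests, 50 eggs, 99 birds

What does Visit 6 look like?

Nests goes 4, 6, 10, 16, 26 → 42 (each term is the sum of the two before it).
Eggs goes 58, 56, 54, 52, 50 → 48 (−2 each step).
Birds: +8 each step; 67, 75, 83, 91, 99 → 107.
So the next row is 42 nests, 48 eggs, 107 birds.

42 nests, 48 eggs, 107 birds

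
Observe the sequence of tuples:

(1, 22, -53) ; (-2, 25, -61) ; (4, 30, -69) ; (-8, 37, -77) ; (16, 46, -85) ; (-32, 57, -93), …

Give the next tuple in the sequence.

(64, 70, -101)

For the first component, ×(-2) each step: 1, -2, 4, -8, 16, -32 → 64.
Second component: differences are 3, 5, 7, … (increasing by 2 each time), so 22, 25, 30, 37, 46, 57 → 70.
Third component: −8 each step; -53, -61, -69, -77, -85, -93 → -101.
Combining the parts gives (64, 70, -101).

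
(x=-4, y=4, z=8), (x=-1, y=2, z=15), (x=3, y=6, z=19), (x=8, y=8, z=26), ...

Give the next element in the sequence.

(x=14, y=14, z=30)

X goes -4, -1, 3, 8 → 14 (differences are 3, 4, 5, … (increasing by 1 each time)).
Y goes 4, 2, 6, 8 → 14 (each term is the sum of the two before it).
For the z, alternating steps +7, +4, +7, +4, …: 8, 15, 19, 26 → 30.
Combining the parts gives (x=14, y=14, z=30).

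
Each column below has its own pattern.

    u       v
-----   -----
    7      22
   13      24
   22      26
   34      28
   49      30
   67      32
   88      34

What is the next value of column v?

36

Column v: 22, 24, 26, 28, 30, 32, 34 → 36 (+2 each step).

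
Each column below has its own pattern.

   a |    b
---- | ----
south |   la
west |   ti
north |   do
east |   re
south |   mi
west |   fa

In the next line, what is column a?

north

Column a: south, west, north, east, south, west → north (repeats south → west → north → east).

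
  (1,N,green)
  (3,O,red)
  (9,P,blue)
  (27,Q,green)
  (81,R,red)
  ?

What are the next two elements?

First part: ×3 each step; 1, 3, 9, 27, 81 → 243 → 729.
Letter: letters move forward 1 place in the alphabet; N, O, P, Q, R → S → T.
Colour goes green, red, blue, green, red → blue → green (repeats green → red → blue).
Putting the parts together: (243,S,blue) and then (729,T,green).

(243,S,blue), (729,T,green)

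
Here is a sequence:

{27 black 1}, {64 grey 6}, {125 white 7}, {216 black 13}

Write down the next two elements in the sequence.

First entry: perfect cubes: 3³, 4³, 5³, …, so 27, 64, 125, 216 → 343 → 512.
Shade — repeats black → grey → white: black, grey, white, black → grey → white.
Third entry: 1, 6, 7, 13 → 20 → 33 (each term is the sum of the two before it).
So the next two elements are {343 grey 20} and {512 white 33}.

{343 grey 20}, {512 white 33}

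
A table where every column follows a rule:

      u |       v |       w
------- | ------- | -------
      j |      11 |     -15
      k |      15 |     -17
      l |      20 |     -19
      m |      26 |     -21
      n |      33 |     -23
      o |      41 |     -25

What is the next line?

Column u: j, k, l, m, n, o → p (letters move forward 1 place in the alphabet).
Column v — differences are 4, 5, 6, … (increasing by 1 each time): 11, 15, 20, 26, 33, 41 → 50.
Column w: −2 each step, so -15, -17, -19, -21, -23, -25 → -27.
Putting it together: p  50  -27.

p  50  -27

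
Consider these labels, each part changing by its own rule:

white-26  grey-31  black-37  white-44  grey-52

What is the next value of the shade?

Shade goes white, grey, black, white, grey → black (repeats white → grey → black).

black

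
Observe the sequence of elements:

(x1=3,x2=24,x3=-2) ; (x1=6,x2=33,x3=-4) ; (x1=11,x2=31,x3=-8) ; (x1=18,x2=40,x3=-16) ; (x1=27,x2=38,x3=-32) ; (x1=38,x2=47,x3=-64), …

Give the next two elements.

(x1=51,x2=45,x3=-128), (x1=66,x2=54,x3=-256)

For the x1, differences are 3, 5, 7, … (increasing by 2 each time): 3, 6, 11, 18, 27, 38 → 51 → 66.
For the x2, alternating steps +9, −2, +9, −2, …: 24, 33, 31, 40, 38, 47 → 45 → 54.
X3: -2, -4, -8, -16, -32, -64 → -128 → -256 (×2 each step).
Putting the parts together: (x1=51,x2=45,x3=-128) and then (x1=66,x2=54,x3=-256).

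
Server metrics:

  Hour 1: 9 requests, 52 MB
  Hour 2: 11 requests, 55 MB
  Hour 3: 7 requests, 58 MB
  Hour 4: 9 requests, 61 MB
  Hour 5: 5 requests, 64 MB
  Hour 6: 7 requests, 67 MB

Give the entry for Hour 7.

3 requests, 70 MB

For the requests, alternating steps +2, −4, +2, −4, …: 9, 11, 7, 9, 5, 7 → 3.
MB: +3 each step; 52, 55, 58, 61, 64, 67 → 70.
Combining the parts gives 3 requests, 70 MB.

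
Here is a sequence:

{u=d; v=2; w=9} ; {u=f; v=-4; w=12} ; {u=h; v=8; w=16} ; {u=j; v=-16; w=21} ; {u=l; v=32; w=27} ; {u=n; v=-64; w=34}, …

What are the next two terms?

{u=p; v=128; w=42}, {u=r; v=-256; w=51}

U: d, f, h, j, l, n → p → r (letters move forward 2 places in the alphabet).
V — ×(-2) each step: 2, -4, 8, -16, 32, -64 → 128 → -256.
W — differences are 3, 4, 5, … (increasing by 1 each time): 9, 12, 16, 21, 27, 34 → 42 → 51.
So the next two terms are {u=p; v=128; w=42} and {u=r; v=-256; w=51}.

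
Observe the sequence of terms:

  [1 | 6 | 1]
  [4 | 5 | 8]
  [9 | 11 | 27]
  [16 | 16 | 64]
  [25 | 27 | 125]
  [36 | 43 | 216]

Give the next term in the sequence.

[49 | 70 | 343]

First coordinate — perfect squares: 1², 2², 3², …: 1, 4, 9, 16, 25, 36 → 49.
Second coordinate — each term is the sum of the two before it: 6, 5, 11, 16, 27, 43 → 70.
Third coordinate: perfect cubes: 1³, 2³, 3³, …, so 1, 8, 27, 64, 125, 216 → 343.
So the next term is [49 | 70 | 343].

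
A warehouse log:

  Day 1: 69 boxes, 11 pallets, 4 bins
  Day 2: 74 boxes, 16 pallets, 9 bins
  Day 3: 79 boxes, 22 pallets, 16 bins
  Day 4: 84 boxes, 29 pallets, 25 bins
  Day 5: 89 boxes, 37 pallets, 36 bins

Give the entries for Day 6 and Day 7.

Boxes: +5 each step; 69, 74, 79, 84, 89 → 94 → 99.
For the pallets, differences are 5, 6, 7, … (increasing by 1 each time): 11, 16, 22, 29, 37 → 46 → 56.
Bins: 4, 9, 16, 25, 36 → 49 → 64 (perfect squares: 2², 3², 4², …).
Putting the parts together: 94 boxes, 46 pallets, 49 bins and then 99 boxes, 56 pallets, 64 bins.

94 boxes, 46 pallets, 49 bins; 99 boxes, 56 pallets, 64 bins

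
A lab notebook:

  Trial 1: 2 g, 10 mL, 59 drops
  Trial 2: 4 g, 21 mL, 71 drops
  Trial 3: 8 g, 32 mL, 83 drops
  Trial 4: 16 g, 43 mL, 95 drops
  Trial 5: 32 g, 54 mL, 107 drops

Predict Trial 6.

For the g, ×2 each step: 2, 4, 8, 16, 32 → 64.
ML — +11 each step: 10, 21, 32, 43, 54 → 65.
Drops: +12 each step, so 59, 71, 83, 95, 107 → 119.
Putting it together: 64 g, 65 mL, 119 drops.

64 g, 65 mL, 119 drops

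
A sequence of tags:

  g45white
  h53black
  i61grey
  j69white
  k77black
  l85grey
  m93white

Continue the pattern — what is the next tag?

n101black

Letter: g, h, i, j, k, l, m → n (letters move forward 1 place in the alphabet).
Second component — +8 each step: 45, 53, 61, 69, 77, 85, 93 → 101.
Shade goes white, black, grey, white, black, grey, white → black (repeats white → black → grey).
Combining the parts gives n101black.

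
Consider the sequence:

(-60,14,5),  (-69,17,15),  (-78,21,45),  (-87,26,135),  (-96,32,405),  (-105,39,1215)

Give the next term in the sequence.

(-114,47,3645)

First entry: -60, -69, -78, -87, -96, -105 → -114 (−9 each step).
Second entry — differences are 3, 4, 5, … (increasing by 1 each time): 14, 17, 21, 26, 32, 39 → 47.
For the third entry, ×3 each step: 5, 15, 45, 135, 405, 1215 → 3645.
Combining the parts gives (-114,47,3645).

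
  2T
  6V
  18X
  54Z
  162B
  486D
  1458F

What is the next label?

First component: 2, 6, 18, 54, 162, 486, 1458 → 4374 (×3 each step).
Letter — letters move forward 2 places in the alphabet, wrapping Z→A: T, V, X, Z, B, D, F → H.
So the next label is 4374H.

4374H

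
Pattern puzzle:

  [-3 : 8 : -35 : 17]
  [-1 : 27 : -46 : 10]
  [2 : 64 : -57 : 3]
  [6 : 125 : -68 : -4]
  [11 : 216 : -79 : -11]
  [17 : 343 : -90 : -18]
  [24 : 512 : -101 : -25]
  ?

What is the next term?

[32 : 729 : -112 : -32]

First coordinate: -3, -1, 2, 6, 11, 17, 24 → 32 (differences are 2, 3, 4, … (increasing by 1 each time)).
For the second coordinate, perfect cubes: 2³, 3³, 4³, …: 8, 27, 64, 125, 216, 343, 512 → 729.
For the third coordinate, −11 each step: -35, -46, -57, -68, -79, -90, -101 → -112.
Fourth coordinate: 17, 10, 3, -4, -11, -18, -25 → -32 (−7 each step).
Putting it together: [32 : 729 : -112 : -32].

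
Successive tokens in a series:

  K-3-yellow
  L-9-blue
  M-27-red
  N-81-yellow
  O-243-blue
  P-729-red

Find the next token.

Q-2187-yellow

Letter: letters move forward 1 place in the alphabet, so K, L, M, N, O, P → Q.
For the second component, ×3 each step: 3, 9, 27, 81, 243, 729 → 2187.
Colour: repeats yellow → blue → red, so yellow, blue, red, yellow, blue, red → yellow.
Combining the parts gives Q-2187-yellow.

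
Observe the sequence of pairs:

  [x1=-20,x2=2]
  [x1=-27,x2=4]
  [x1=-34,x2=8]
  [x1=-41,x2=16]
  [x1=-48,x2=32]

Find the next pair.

X1: -20, -27, -34, -41, -48 → -55 (−7 each step).
X2 — ×2 each step: 2, 4, 8, 16, 32 → 64.
Putting it together: [x1=-55,x2=64].

[x1=-55,x2=64]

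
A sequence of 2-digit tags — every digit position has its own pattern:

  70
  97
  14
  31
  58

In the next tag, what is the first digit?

First digit: +2 each step, mod 10; 7, 9, 1, 3, 5 → 7.
Second digit — −3 each step, mod 10: 0, 7, 4, 1, 8 → 5.

7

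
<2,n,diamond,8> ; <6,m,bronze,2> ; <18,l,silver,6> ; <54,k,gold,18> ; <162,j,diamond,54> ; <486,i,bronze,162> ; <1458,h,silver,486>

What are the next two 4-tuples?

<4374,g,gold,1458>, <13122,f,diamond,4374>

First coordinate: ×3 each step; 2, 6, 18, 54, 162, 486, 1458 → 4374 → 13122.
For the letter, letters move back 1 place in the alphabet: n, m, l, k, j, i, h → g → f.
Rank goes diamond, bronze, silver, gold, diamond, bronze, silver → gold → diamond (repeats diamond → bronze → silver → gold).
Fourth coordinate goes 8, 2, 6, 18, 54, 162, 486 → 1458 → 4374 (always the previous value of the first coordinate).
Putting the parts together: <4374,g,gold,1458> and then <13122,f,diamond,4374>.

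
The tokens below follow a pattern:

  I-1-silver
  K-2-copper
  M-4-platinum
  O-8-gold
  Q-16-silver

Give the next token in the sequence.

S-32-copper

For the letter, letters move forward 2 places in the alphabet: I, K, M, O, Q → S.
Second component goes 1, 2, 4, 8, 16 → 32 (×2 each step).
For the metal, repeats silver → copper → platinum → gold: silver, copper, platinum, gold, silver → copper.
So the next token is S-32-copper.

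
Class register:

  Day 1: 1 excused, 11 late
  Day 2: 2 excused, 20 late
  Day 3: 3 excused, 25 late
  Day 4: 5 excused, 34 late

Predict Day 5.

8 excused, 39 late

Excused — each term is the sum of the two before it: 1, 2, 3, 5 → 8.
Late goes 11, 20, 25, 34 → 39 (alternating steps +9, +5, +9, +5, …).
So the next row is 8 excused, 39 late.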